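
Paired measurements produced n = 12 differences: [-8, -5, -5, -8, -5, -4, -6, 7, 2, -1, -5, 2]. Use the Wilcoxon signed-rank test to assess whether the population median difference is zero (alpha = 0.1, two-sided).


Step 1: Drop any zero differences (none here) and take |d_i|.
|d| = [8, 5, 5, 8, 5, 4, 6, 7, 2, 1, 5, 2]
Step 2: Midrank |d_i| (ties get averaged ranks).
ranks: |8|->11.5, |5|->6.5, |5|->6.5, |8|->11.5, |5|->6.5, |4|->4, |6|->9, |7|->10, |2|->2.5, |1|->1, |5|->6.5, |2|->2.5
Step 3: Attach original signs; sum ranks with positive sign and with negative sign.
W+ = 10 + 2.5 + 2.5 = 15
W- = 11.5 + 6.5 + 6.5 + 11.5 + 6.5 + 4 + 9 + 1 + 6.5 = 63
(Check: W+ + W- = 78 should equal n(n+1)/2 = 78.)
Step 4: Test statistic W = min(W+, W-) = 15.
Step 5: Ties in |d|, so use the tie-corrected normal approximation.
        E[W] = n(n+1)/4 = 12*13/4 = 39.
        Tie groups: |d|=2 (t=2), |d|=5 (t=4), |d|=8 (t=2); sum(t^3 - t) = 72.
        Var[W] = n(n+1)(2n+1)/24 - sum(t^3-t)/48 = 3900/24 - 72/48 = 161.
        z = (W - E[W]) / sqrt(Var[W]) = (15 - 39) / 12.6886 = -1.8915.
        Two-sided p = 2*Phi(z) = 0.058562.
Step 6: alpha = 0.1. reject H0.

W+ = 15, W- = 63, W = min = 15, p = 0.058562, reject H0.


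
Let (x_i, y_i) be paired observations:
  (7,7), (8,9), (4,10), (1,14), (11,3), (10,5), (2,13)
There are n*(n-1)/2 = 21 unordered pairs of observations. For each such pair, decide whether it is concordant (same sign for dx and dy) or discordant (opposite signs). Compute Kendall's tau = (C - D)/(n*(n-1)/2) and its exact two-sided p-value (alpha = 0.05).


Step 1: Enumerate the 21 unordered pairs (i,j) with i<j and classify each by sign(x_j-x_i) * sign(y_j-y_i).
  (1,2):dx=+1,dy=+2->C; (1,3):dx=-3,dy=+3->D; (1,4):dx=-6,dy=+7->D; (1,5):dx=+4,dy=-4->D
  (1,6):dx=+3,dy=-2->D; (1,7):dx=-5,dy=+6->D; (2,3):dx=-4,dy=+1->D; (2,4):dx=-7,dy=+5->D
  (2,5):dx=+3,dy=-6->D; (2,6):dx=+2,dy=-4->D; (2,7):dx=-6,dy=+4->D; (3,4):dx=-3,dy=+4->D
  (3,5):dx=+7,dy=-7->D; (3,6):dx=+6,dy=-5->D; (3,7):dx=-2,dy=+3->D; (4,5):dx=+10,dy=-11->D
  (4,6):dx=+9,dy=-9->D; (4,7):dx=+1,dy=-1->D; (5,6):dx=-1,dy=+2->D; (5,7):dx=-9,dy=+10->D
  (6,7):dx=-8,dy=+8->D
Step 2: C = 1, D = 20, total pairs = 21.
Step 3: tau = (C - D)/(n(n-1)/2) = (1 - 20)/21 = -0.904762.
Step 4: Exact two-sided p-value (enumerate n! = 5040 permutations of y under H0): p = 0.002778.
Step 5: alpha = 0.05. reject H0.

tau_b = -0.9048 (C=1, D=20), p = 0.002778, reject H0.


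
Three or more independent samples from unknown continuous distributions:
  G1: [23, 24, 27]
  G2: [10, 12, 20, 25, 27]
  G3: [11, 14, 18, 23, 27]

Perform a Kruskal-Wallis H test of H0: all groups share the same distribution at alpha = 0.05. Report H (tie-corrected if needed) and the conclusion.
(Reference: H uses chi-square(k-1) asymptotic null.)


Step 1: Combine all N = 13 observations and assign midranks.
sorted (value, group, rank): (10,G2,1), (11,G3,2), (12,G2,3), (14,G3,4), (18,G3,5), (20,G2,6), (23,G1,7.5), (23,G3,7.5), (24,G1,9), (25,G2,10), (27,G1,12), (27,G2,12), (27,G3,12)
Step 2: Sum ranks within each group.
R_1 = 28.5 (n_1 = 3)
R_2 = 32 (n_2 = 5)
R_3 = 30.5 (n_3 = 5)
Step 3: H = 12/(N(N+1)) * sum(R_i^2/n_i) - 3(N+1)
     = 12/(13*14) * (28.5^2/3 + 32^2/5 + 30.5^2/5) - 3*14
     = 0.065934 * 661.6 - 42
     = 1.621978.
Step 4: Ties present; correction factor C = 1 - 30/(13^3 - 13) = 0.986264. Corrected H = 1.621978 / 0.986264 = 1.644568.
Step 5: Under H0, H ~ chi^2(2); p-value = 0.439427.
Step 6: alpha = 0.05. fail to reject H0.

H = 1.6446, df = 2, p = 0.439427, fail to reject H0.


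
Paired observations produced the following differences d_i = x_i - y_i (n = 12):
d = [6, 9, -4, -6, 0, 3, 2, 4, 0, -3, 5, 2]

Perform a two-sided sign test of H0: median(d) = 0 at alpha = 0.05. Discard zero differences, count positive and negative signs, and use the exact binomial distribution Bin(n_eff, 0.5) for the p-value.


Step 1: Discard zero differences. Original n = 12; n_eff = number of nonzero differences = 10.
Nonzero differences (with sign): +6, +9, -4, -6, +3, +2, +4, -3, +5, +2
Step 2: Count signs: positive = 7, negative = 3.
Step 3: Under H0: P(positive) = 0.5, so the number of positives S ~ Bin(10, 0.5).
Step 4: Two-sided exact p-value = sum of Bin(10,0.5) probabilities at or below the observed probability = 0.343750.
Step 5: alpha = 0.05. fail to reject H0.

n_eff = 10, pos = 7, neg = 3, p = 0.343750, fail to reject H0.


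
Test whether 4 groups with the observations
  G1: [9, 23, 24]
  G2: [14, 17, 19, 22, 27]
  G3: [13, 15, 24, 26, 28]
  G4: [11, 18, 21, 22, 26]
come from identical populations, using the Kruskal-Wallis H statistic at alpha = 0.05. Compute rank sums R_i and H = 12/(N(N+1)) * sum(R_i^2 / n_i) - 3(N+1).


Step 1: Combine all N = 18 observations and assign midranks.
sorted (value, group, rank): (9,G1,1), (11,G4,2), (13,G3,3), (14,G2,4), (15,G3,5), (17,G2,6), (18,G4,7), (19,G2,8), (21,G4,9), (22,G2,10.5), (22,G4,10.5), (23,G1,12), (24,G1,13.5), (24,G3,13.5), (26,G3,15.5), (26,G4,15.5), (27,G2,17), (28,G3,18)
Step 2: Sum ranks within each group.
R_1 = 26.5 (n_1 = 3)
R_2 = 45.5 (n_2 = 5)
R_3 = 55 (n_3 = 5)
R_4 = 44 (n_4 = 5)
Step 3: H = 12/(N(N+1)) * sum(R_i^2/n_i) - 3(N+1)
     = 12/(18*19) * (26.5^2/3 + 45.5^2/5 + 55^2/5 + 44^2/5) - 3*19
     = 0.035088 * 1640.33 - 57
     = 0.555556.
Step 4: Ties present; correction factor C = 1 - 18/(18^3 - 18) = 0.996904. Corrected H = 0.555556 / 0.996904 = 0.557281.
Step 5: Under H0, H ~ chi^2(3); p-value = 0.906138.
Step 6: alpha = 0.05. fail to reject H0.

H = 0.5573, df = 3, p = 0.906138, fail to reject H0.


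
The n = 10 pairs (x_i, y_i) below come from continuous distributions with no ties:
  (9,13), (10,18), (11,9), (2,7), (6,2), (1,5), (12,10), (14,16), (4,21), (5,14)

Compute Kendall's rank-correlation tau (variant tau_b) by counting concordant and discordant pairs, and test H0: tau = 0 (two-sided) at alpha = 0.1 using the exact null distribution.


Step 1: Enumerate the 45 unordered pairs (i,j) with i<j and classify each by sign(x_j-x_i) * sign(y_j-y_i).
  (1,2):dx=+1,dy=+5->C; (1,3):dx=+2,dy=-4->D; (1,4):dx=-7,dy=-6->C; (1,5):dx=-3,dy=-11->C
  (1,6):dx=-8,dy=-8->C; (1,7):dx=+3,dy=-3->D; (1,8):dx=+5,dy=+3->C; (1,9):dx=-5,dy=+8->D
  (1,10):dx=-4,dy=+1->D; (2,3):dx=+1,dy=-9->D; (2,4):dx=-8,dy=-11->C; (2,5):dx=-4,dy=-16->C
  (2,6):dx=-9,dy=-13->C; (2,7):dx=+2,dy=-8->D; (2,8):dx=+4,dy=-2->D; (2,9):dx=-6,dy=+3->D
  (2,10):dx=-5,dy=-4->C; (3,4):dx=-9,dy=-2->C; (3,5):dx=-5,dy=-7->C; (3,6):dx=-10,dy=-4->C
  (3,7):dx=+1,dy=+1->C; (3,8):dx=+3,dy=+7->C; (3,9):dx=-7,dy=+12->D; (3,10):dx=-6,dy=+5->D
  (4,5):dx=+4,dy=-5->D; (4,6):dx=-1,dy=-2->C; (4,7):dx=+10,dy=+3->C; (4,8):dx=+12,dy=+9->C
  (4,9):dx=+2,dy=+14->C; (4,10):dx=+3,dy=+7->C; (5,6):dx=-5,dy=+3->D; (5,7):dx=+6,dy=+8->C
  (5,8):dx=+8,dy=+14->C; (5,9):dx=-2,dy=+19->D; (5,10):dx=-1,dy=+12->D; (6,7):dx=+11,dy=+5->C
  (6,8):dx=+13,dy=+11->C; (6,9):dx=+3,dy=+16->C; (6,10):dx=+4,dy=+9->C; (7,8):dx=+2,dy=+6->C
  (7,9):dx=-8,dy=+11->D; (7,10):dx=-7,dy=+4->D; (8,9):dx=-10,dy=+5->D; (8,10):dx=-9,dy=-2->C
  (9,10):dx=+1,dy=-7->D
Step 2: C = 27, D = 18, total pairs = 45.
Step 3: tau = (C - D)/(n(n-1)/2) = (27 - 18)/45 = 0.200000.
Step 4: Exact two-sided p-value (enumerate n! = 3628800 permutations of y under H0): p = 0.484313.
Step 5: alpha = 0.1. fail to reject H0.

tau_b = 0.2000 (C=27, D=18), p = 0.484313, fail to reject H0.


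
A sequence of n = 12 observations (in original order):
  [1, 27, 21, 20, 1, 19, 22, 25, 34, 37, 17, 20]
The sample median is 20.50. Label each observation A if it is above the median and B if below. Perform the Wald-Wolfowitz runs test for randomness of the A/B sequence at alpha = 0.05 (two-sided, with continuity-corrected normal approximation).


Step 1: Compute median = 20.50; label A = above, B = below.
Labels in order: BAABBBAAAABB  (n_A = 6, n_B = 6)
Step 2: Count runs R = 5.
Step 3: Under H0 (random ordering), E[R] = 2*n_A*n_B/(n_A+n_B) + 1 = 2*6*6/12 + 1 = 7.0000.
        Var[R] = 2*n_A*n_B*(2*n_A*n_B - n_A - n_B) / ((n_A+n_B)^2 * (n_A+n_B-1)) = 4320/1584 = 2.7273.
        SD[R] = 1.6514.
Step 4: Continuity-corrected z = (R + 0.5 - E[R]) / SD[R] = (5 + 0.5 - 7.0000) / 1.6514 = -0.9083.
Step 5: Two-sided p-value via normal approximation = 2*(1 - Phi(|z|)) = 0.363722.
Step 6: alpha = 0.05. fail to reject H0.

R = 5, z = -0.9083, p = 0.363722, fail to reject H0.


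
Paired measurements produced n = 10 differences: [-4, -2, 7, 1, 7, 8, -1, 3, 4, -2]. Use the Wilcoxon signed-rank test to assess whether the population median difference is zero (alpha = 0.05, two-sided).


Step 1: Drop any zero differences (none here) and take |d_i|.
|d| = [4, 2, 7, 1, 7, 8, 1, 3, 4, 2]
Step 2: Midrank |d_i| (ties get averaged ranks).
ranks: |4|->6.5, |2|->3.5, |7|->8.5, |1|->1.5, |7|->8.5, |8|->10, |1|->1.5, |3|->5, |4|->6.5, |2|->3.5
Step 3: Attach original signs; sum ranks with positive sign and with negative sign.
W+ = 8.5 + 1.5 + 8.5 + 10 + 5 + 6.5 = 40
W- = 6.5 + 3.5 + 1.5 + 3.5 = 15
(Check: W+ + W- = 55 should equal n(n+1)/2 = 55.)
Step 4: Test statistic W = min(W+, W-) = 15.
Step 5: Ties in |d|, so use the tie-corrected normal approximation.
        E[W] = n(n+1)/4 = 10*11/4 = 27.5.
        Tie groups: |d|=1 (t=2), |d|=2 (t=2), |d|=4 (t=2), |d|=7 (t=2); sum(t^3 - t) = 24.
        Var[W] = n(n+1)(2n+1)/24 - sum(t^3-t)/48 = 2310/24 - 24/48 = 95.75.
        z = (W - E[W]) / sqrt(Var[W]) = (15 - 27.5) / 9.7852 = -1.2774.
        Two-sided p = 2*Phi(z) = 0.201447.
Step 6: alpha = 0.05. fail to reject H0.

W+ = 40, W- = 15, W = min = 15, p = 0.201447, fail to reject H0.


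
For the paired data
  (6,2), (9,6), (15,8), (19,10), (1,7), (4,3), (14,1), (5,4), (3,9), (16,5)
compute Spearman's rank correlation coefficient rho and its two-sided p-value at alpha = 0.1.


Step 1: Rank x and y separately (midranks; no ties here).
rank(x): 6->5, 9->6, 15->8, 19->10, 1->1, 4->3, 14->7, 5->4, 3->2, 16->9
rank(y): 2->2, 6->6, 8->8, 10->10, 7->7, 3->3, 1->1, 4->4, 9->9, 5->5
Step 2: d_i = R_x(i) - R_y(i); compute d_i^2.
  (5-2)^2=9, (6-6)^2=0, (8-8)^2=0, (10-10)^2=0, (1-7)^2=36, (3-3)^2=0, (7-1)^2=36, (4-4)^2=0, (2-9)^2=49, (9-5)^2=16
sum(d^2) = 146.
Step 3: rho = 1 - 6*146 / (10*(10^2 - 1)) = 1 - 876/990 = 0.115152.
Step 4: Under H0, t = rho * sqrt((n-2)/(1-rho^2)) = 0.3279 ~ t(8).
Step 5: Two-sided p-value from the t-distribution with 8 df = 0.751420.
Step 6: alpha = 0.1. fail to reject H0.

rho = 0.1152, p = 0.751420, fail to reject H0 at alpha = 0.1.


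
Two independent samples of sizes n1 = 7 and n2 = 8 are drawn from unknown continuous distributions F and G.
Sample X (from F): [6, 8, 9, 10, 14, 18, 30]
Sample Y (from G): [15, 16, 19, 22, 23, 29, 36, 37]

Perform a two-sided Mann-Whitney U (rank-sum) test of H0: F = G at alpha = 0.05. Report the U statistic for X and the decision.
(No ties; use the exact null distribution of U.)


Step 1: Combine and sort all 15 observations; assign midranks.
sorted (value, group): (6,X), (8,X), (9,X), (10,X), (14,X), (15,Y), (16,Y), (18,X), (19,Y), (22,Y), (23,Y), (29,Y), (30,X), (36,Y), (37,Y)
ranks: 6->1, 8->2, 9->3, 10->4, 14->5, 15->6, 16->7, 18->8, 19->9, 22->10, 23->11, 29->12, 30->13, 36->14, 37->15
Step 2: Rank sum for X: R1 = 1 + 2 + 3 + 4 + 5 + 8 + 13 = 36.
Step 3: U_X = R1 - n1(n1+1)/2 = 36 - 7*8/2 = 36 - 28 = 8.
       U_Y = n1*n2 - U_X = 56 - 8 = 48.
Step 4: No ties, so the exact null distribution of U (based on enumerating the C(15,7) = 6435 equally likely rank assignments) gives the two-sided p-value.
Step 5: p-value = 0.020513; compare to alpha = 0.05. reject H0.

U_X = 8, p = 0.020513, reject H0 at alpha = 0.05.


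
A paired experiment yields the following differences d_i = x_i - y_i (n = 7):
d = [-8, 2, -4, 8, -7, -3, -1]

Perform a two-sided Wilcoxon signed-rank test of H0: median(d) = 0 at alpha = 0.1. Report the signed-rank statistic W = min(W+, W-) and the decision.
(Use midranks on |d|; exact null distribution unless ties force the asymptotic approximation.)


Step 1: Drop any zero differences (none here) and take |d_i|.
|d| = [8, 2, 4, 8, 7, 3, 1]
Step 2: Midrank |d_i| (ties get averaged ranks).
ranks: |8|->6.5, |2|->2, |4|->4, |8|->6.5, |7|->5, |3|->3, |1|->1
Step 3: Attach original signs; sum ranks with positive sign and with negative sign.
W+ = 2 + 6.5 = 8.5
W- = 6.5 + 4 + 5 + 3 + 1 = 19.5
(Check: W+ + W- = 28 should equal n(n+1)/2 = 28.)
Step 4: Test statistic W = min(W+, W-) = 8.5.
Step 5: Ties in |d|, so use the tie-corrected normal approximation.
        E[W] = n(n+1)/4 = 7*8/4 = 14.
        Tie groups: |d|=8 (t=2); sum(t^3 - t) = 6.
        Var[W] = n(n+1)(2n+1)/24 - sum(t^3-t)/48 = 840/24 - 6/48 = 34.875.
        z = (W - E[W]) / sqrt(Var[W]) = (8.5 - 14) / 5.9055 = -0.9313.
        Two-sided p = 2*Phi(z) = 0.351681.
Step 6: alpha = 0.1. fail to reject H0.

W+ = 8.5, W- = 19.5, W = min = 8.5, p = 0.351681, fail to reject H0.


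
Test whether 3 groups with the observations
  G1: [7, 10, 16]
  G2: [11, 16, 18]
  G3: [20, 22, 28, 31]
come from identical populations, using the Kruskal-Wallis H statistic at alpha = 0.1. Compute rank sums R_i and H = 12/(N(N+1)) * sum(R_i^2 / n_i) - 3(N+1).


Step 1: Combine all N = 10 observations and assign midranks.
sorted (value, group, rank): (7,G1,1), (10,G1,2), (11,G2,3), (16,G1,4.5), (16,G2,4.5), (18,G2,6), (20,G3,7), (22,G3,8), (28,G3,9), (31,G3,10)
Step 2: Sum ranks within each group.
R_1 = 7.5 (n_1 = 3)
R_2 = 13.5 (n_2 = 3)
R_3 = 34 (n_3 = 4)
Step 3: H = 12/(N(N+1)) * sum(R_i^2/n_i) - 3(N+1)
     = 12/(10*11) * (7.5^2/3 + 13.5^2/3 + 34^2/4) - 3*11
     = 0.109091 * 368.5 - 33
     = 7.200000.
Step 4: Ties present; correction factor C = 1 - 6/(10^3 - 10) = 0.993939. Corrected H = 7.200000 / 0.993939 = 7.243902.
Step 5: Under H0, H ~ chi^2(2); p-value = 0.026730.
Step 6: alpha = 0.1. reject H0.

H = 7.2439, df = 2, p = 0.026730, reject H0.


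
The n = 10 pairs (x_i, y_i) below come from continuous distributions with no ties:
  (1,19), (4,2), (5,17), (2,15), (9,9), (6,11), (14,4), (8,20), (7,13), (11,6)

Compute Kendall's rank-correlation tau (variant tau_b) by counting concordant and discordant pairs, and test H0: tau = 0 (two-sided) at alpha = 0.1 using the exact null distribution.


Step 1: Enumerate the 45 unordered pairs (i,j) with i<j and classify each by sign(x_j-x_i) * sign(y_j-y_i).
  (1,2):dx=+3,dy=-17->D; (1,3):dx=+4,dy=-2->D; (1,4):dx=+1,dy=-4->D; (1,5):dx=+8,dy=-10->D
  (1,6):dx=+5,dy=-8->D; (1,7):dx=+13,dy=-15->D; (1,8):dx=+7,dy=+1->C; (1,9):dx=+6,dy=-6->D
  (1,10):dx=+10,dy=-13->D; (2,3):dx=+1,dy=+15->C; (2,4):dx=-2,dy=+13->D; (2,5):dx=+5,dy=+7->C
  (2,6):dx=+2,dy=+9->C; (2,7):dx=+10,dy=+2->C; (2,8):dx=+4,dy=+18->C; (2,9):dx=+3,dy=+11->C
  (2,10):dx=+7,dy=+4->C; (3,4):dx=-3,dy=-2->C; (3,5):dx=+4,dy=-8->D; (3,6):dx=+1,dy=-6->D
  (3,7):dx=+9,dy=-13->D; (3,8):dx=+3,dy=+3->C; (3,9):dx=+2,dy=-4->D; (3,10):dx=+6,dy=-11->D
  (4,5):dx=+7,dy=-6->D; (4,6):dx=+4,dy=-4->D; (4,7):dx=+12,dy=-11->D; (4,8):dx=+6,dy=+5->C
  (4,9):dx=+5,dy=-2->D; (4,10):dx=+9,dy=-9->D; (5,6):dx=-3,dy=+2->D; (5,7):dx=+5,dy=-5->D
  (5,8):dx=-1,dy=+11->D; (5,9):dx=-2,dy=+4->D; (5,10):dx=+2,dy=-3->D; (6,7):dx=+8,dy=-7->D
  (6,8):dx=+2,dy=+9->C; (6,9):dx=+1,dy=+2->C; (6,10):dx=+5,dy=-5->D; (7,8):dx=-6,dy=+16->D
  (7,9):dx=-7,dy=+9->D; (7,10):dx=-3,dy=+2->D; (8,9):dx=-1,dy=-7->C; (8,10):dx=+3,dy=-14->D
  (9,10):dx=+4,dy=-7->D
Step 2: C = 14, D = 31, total pairs = 45.
Step 3: tau = (C - D)/(n(n-1)/2) = (14 - 31)/45 = -0.377778.
Step 4: Exact two-sided p-value (enumerate n! = 3628800 permutations of y under H0): p = 0.155742.
Step 5: alpha = 0.1. fail to reject H0.

tau_b = -0.3778 (C=14, D=31), p = 0.155742, fail to reject H0.


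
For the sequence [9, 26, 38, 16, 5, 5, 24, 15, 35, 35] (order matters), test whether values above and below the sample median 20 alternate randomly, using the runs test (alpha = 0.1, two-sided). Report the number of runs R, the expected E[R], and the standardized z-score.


Step 1: Compute median = 20; label A = above, B = below.
Labels in order: BAABBBABAA  (n_A = 5, n_B = 5)
Step 2: Count runs R = 6.
Step 3: Under H0 (random ordering), E[R] = 2*n_A*n_B/(n_A+n_B) + 1 = 2*5*5/10 + 1 = 6.0000.
        Var[R] = 2*n_A*n_B*(2*n_A*n_B - n_A - n_B) / ((n_A+n_B)^2 * (n_A+n_B-1)) = 2000/900 = 2.2222.
        SD[R] = 1.4907.
Step 4: R = E[R], so z = 0 with no continuity correction.
Step 5: Two-sided p-value via normal approximation = 2*(1 - Phi(|z|)) = 1.000000.
Step 6: alpha = 0.1. fail to reject H0.

R = 6, z = 0.0000, p = 1.000000, fail to reject H0.


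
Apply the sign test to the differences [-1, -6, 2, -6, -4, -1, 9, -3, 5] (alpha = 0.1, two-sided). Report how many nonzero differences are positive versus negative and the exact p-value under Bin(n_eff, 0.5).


Step 1: Discard zero differences. Original n = 9; n_eff = number of nonzero differences = 9.
Nonzero differences (with sign): -1, -6, +2, -6, -4, -1, +9, -3, +5
Step 2: Count signs: positive = 3, negative = 6.
Step 3: Under H0: P(positive) = 0.5, so the number of positives S ~ Bin(9, 0.5).
Step 4: Two-sided exact p-value = sum of Bin(9,0.5) probabilities at or below the observed probability = 0.507812.
Step 5: alpha = 0.1. fail to reject H0.

n_eff = 9, pos = 3, neg = 6, p = 0.507812, fail to reject H0.


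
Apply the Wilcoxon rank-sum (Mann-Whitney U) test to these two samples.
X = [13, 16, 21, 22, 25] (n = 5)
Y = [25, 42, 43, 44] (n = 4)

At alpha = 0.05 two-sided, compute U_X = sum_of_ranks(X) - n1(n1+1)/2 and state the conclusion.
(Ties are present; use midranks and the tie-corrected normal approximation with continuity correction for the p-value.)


Step 1: Combine and sort all 9 observations; assign midranks.
sorted (value, group): (13,X), (16,X), (21,X), (22,X), (25,X), (25,Y), (42,Y), (43,Y), (44,Y)
ranks: 13->1, 16->2, 21->3, 22->4, 25->5.5, 25->5.5, 42->7, 43->8, 44->9
Step 2: Rank sum for X: R1 = 1 + 2 + 3 + 4 + 5.5 = 15.5.
Step 3: U_X = R1 - n1(n1+1)/2 = 15.5 - 5*6/2 = 15.5 - 15 = 0.5.
       U_Y = n1*n2 - U_X = 20 - 0.5 = 19.5.
Step 4: Ties are present, so use the tie-corrected normal approximation (with continuity correction) for the p-value.
Step 5: p-value = 0.026844; compare to alpha = 0.05. reject H0.

U_X = 0.5, p = 0.026844, reject H0 at alpha = 0.05.


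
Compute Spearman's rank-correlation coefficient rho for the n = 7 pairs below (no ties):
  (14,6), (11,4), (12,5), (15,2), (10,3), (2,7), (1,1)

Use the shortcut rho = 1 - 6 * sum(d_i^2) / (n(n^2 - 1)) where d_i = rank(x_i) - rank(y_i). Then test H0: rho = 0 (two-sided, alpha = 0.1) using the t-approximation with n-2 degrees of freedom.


Step 1: Rank x and y separately (midranks; no ties here).
rank(x): 14->6, 11->4, 12->5, 15->7, 10->3, 2->2, 1->1
rank(y): 6->6, 4->4, 5->5, 2->2, 3->3, 7->7, 1->1
Step 2: d_i = R_x(i) - R_y(i); compute d_i^2.
  (6-6)^2=0, (4-4)^2=0, (5-5)^2=0, (7-2)^2=25, (3-3)^2=0, (2-7)^2=25, (1-1)^2=0
sum(d^2) = 50.
Step 3: rho = 1 - 6*50 / (7*(7^2 - 1)) = 1 - 300/336 = 0.107143.
Step 4: Under H0, t = rho * sqrt((n-2)/(1-rho^2)) = 0.2410 ~ t(5).
Step 5: Two-sided p-value from the t-distribution with 5 df = 0.819151.
Step 6: alpha = 0.1. fail to reject H0.

rho = 0.1071, p = 0.819151, fail to reject H0 at alpha = 0.1.


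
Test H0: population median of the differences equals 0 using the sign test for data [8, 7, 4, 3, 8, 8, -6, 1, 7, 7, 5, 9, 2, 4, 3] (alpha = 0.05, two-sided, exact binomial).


Step 1: Discard zero differences. Original n = 15; n_eff = number of nonzero differences = 15.
Nonzero differences (with sign): +8, +7, +4, +3, +8, +8, -6, +1, +7, +7, +5, +9, +2, +4, +3
Step 2: Count signs: positive = 14, negative = 1.
Step 3: Under H0: P(positive) = 0.5, so the number of positives S ~ Bin(15, 0.5).
Step 4: Two-sided exact p-value = sum of Bin(15,0.5) probabilities at or below the observed probability = 0.000977.
Step 5: alpha = 0.05. reject H0.

n_eff = 15, pos = 14, neg = 1, p = 0.000977, reject H0.


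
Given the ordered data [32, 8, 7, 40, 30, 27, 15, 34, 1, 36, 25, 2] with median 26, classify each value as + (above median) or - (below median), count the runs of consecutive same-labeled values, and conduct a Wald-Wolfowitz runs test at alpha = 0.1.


Step 1: Compute median = 26; label A = above, B = below.
Labels in order: ABBAAABABABB  (n_A = 6, n_B = 6)
Step 2: Count runs R = 8.
Step 3: Under H0 (random ordering), E[R] = 2*n_A*n_B/(n_A+n_B) + 1 = 2*6*6/12 + 1 = 7.0000.
        Var[R] = 2*n_A*n_B*(2*n_A*n_B - n_A - n_B) / ((n_A+n_B)^2 * (n_A+n_B-1)) = 4320/1584 = 2.7273.
        SD[R] = 1.6514.
Step 4: Continuity-corrected z = (R - 0.5 - E[R]) / SD[R] = (8 - 0.5 - 7.0000) / 1.6514 = 0.3028.
Step 5: Two-sided p-value via normal approximation = 2*(1 - Phi(|z|)) = 0.762069.
Step 6: alpha = 0.1. fail to reject H0.

R = 8, z = 0.3028, p = 0.762069, fail to reject H0.


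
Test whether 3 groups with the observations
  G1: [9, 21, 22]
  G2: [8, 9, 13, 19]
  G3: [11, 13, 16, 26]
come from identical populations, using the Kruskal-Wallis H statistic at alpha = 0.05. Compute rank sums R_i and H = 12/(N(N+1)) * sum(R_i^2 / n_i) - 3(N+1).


Step 1: Combine all N = 11 observations and assign midranks.
sorted (value, group, rank): (8,G2,1), (9,G1,2.5), (9,G2,2.5), (11,G3,4), (13,G2,5.5), (13,G3,5.5), (16,G3,7), (19,G2,8), (21,G1,9), (22,G1,10), (26,G3,11)
Step 2: Sum ranks within each group.
R_1 = 21.5 (n_1 = 3)
R_2 = 17 (n_2 = 4)
R_3 = 27.5 (n_3 = 4)
Step 3: H = 12/(N(N+1)) * sum(R_i^2/n_i) - 3(N+1)
     = 12/(11*12) * (21.5^2/3 + 17^2/4 + 27.5^2/4) - 3*12
     = 0.090909 * 415.396 - 36
     = 1.763258.
Step 4: Ties present; correction factor C = 1 - 12/(11^3 - 11) = 0.990909. Corrected H = 1.763258 / 0.990909 = 1.779434.
Step 5: Under H0, H ~ chi^2(2); p-value = 0.410772.
Step 6: alpha = 0.05. fail to reject H0.

H = 1.7794, df = 2, p = 0.410772, fail to reject H0.


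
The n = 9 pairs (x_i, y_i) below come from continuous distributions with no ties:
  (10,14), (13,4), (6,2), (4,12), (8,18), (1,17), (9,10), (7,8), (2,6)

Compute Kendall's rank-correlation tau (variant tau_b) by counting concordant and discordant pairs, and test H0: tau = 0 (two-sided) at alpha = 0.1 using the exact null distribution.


Step 1: Enumerate the 36 unordered pairs (i,j) with i<j and classify each by sign(x_j-x_i) * sign(y_j-y_i).
  (1,2):dx=+3,dy=-10->D; (1,3):dx=-4,dy=-12->C; (1,4):dx=-6,dy=-2->C; (1,5):dx=-2,dy=+4->D
  (1,6):dx=-9,dy=+3->D; (1,7):dx=-1,dy=-4->C; (1,8):dx=-3,dy=-6->C; (1,9):dx=-8,dy=-8->C
  (2,3):dx=-7,dy=-2->C; (2,4):dx=-9,dy=+8->D; (2,5):dx=-5,dy=+14->D; (2,6):dx=-12,dy=+13->D
  (2,7):dx=-4,dy=+6->D; (2,8):dx=-6,dy=+4->D; (2,9):dx=-11,dy=+2->D; (3,4):dx=-2,dy=+10->D
  (3,5):dx=+2,dy=+16->C; (3,6):dx=-5,dy=+15->D; (3,7):dx=+3,dy=+8->C; (3,8):dx=+1,dy=+6->C
  (3,9):dx=-4,dy=+4->D; (4,5):dx=+4,dy=+6->C; (4,6):dx=-3,dy=+5->D; (4,7):dx=+5,dy=-2->D
  (4,8):dx=+3,dy=-4->D; (4,9):dx=-2,dy=-6->C; (5,6):dx=-7,dy=-1->C; (5,7):dx=+1,dy=-8->D
  (5,8):dx=-1,dy=-10->C; (5,9):dx=-6,dy=-12->C; (6,7):dx=+8,dy=-7->D; (6,8):dx=+6,dy=-9->D
  (6,9):dx=+1,dy=-11->D; (7,8):dx=-2,dy=-2->C; (7,9):dx=-7,dy=-4->C; (8,9):dx=-5,dy=-2->C
Step 2: C = 17, D = 19, total pairs = 36.
Step 3: tau = (C - D)/(n(n-1)/2) = (17 - 19)/36 = -0.055556.
Step 4: Exact two-sided p-value (enumerate n! = 362880 permutations of y under H0): p = 0.919455.
Step 5: alpha = 0.1. fail to reject H0.

tau_b = -0.0556 (C=17, D=19), p = 0.919455, fail to reject H0.


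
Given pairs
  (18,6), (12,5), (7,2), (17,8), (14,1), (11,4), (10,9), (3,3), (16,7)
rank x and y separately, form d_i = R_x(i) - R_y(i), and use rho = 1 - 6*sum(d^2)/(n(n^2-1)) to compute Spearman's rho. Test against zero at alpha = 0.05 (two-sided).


Step 1: Rank x and y separately (midranks; no ties here).
rank(x): 18->9, 12->5, 7->2, 17->8, 14->6, 11->4, 10->3, 3->1, 16->7
rank(y): 6->6, 5->5, 2->2, 8->8, 1->1, 4->4, 9->9, 3->3, 7->7
Step 2: d_i = R_x(i) - R_y(i); compute d_i^2.
  (9-6)^2=9, (5-5)^2=0, (2-2)^2=0, (8-8)^2=0, (6-1)^2=25, (4-4)^2=0, (3-9)^2=36, (1-3)^2=4, (7-7)^2=0
sum(d^2) = 74.
Step 3: rho = 1 - 6*74 / (9*(9^2 - 1)) = 1 - 444/720 = 0.383333.
Step 4: Under H0, t = rho * sqrt((n-2)/(1-rho^2)) = 1.0981 ~ t(7).
Step 5: Two-sided p-value from the t-distribution with 7 df = 0.308495.
Step 6: alpha = 0.05. fail to reject H0.

rho = 0.3833, p = 0.308495, fail to reject H0 at alpha = 0.05.


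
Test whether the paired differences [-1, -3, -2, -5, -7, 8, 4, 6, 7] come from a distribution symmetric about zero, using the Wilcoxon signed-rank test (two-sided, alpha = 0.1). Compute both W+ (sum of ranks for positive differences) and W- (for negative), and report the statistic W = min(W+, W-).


Step 1: Drop any zero differences (none here) and take |d_i|.
|d| = [1, 3, 2, 5, 7, 8, 4, 6, 7]
Step 2: Midrank |d_i| (ties get averaged ranks).
ranks: |1|->1, |3|->3, |2|->2, |5|->5, |7|->7.5, |8|->9, |4|->4, |6|->6, |7|->7.5
Step 3: Attach original signs; sum ranks with positive sign and with negative sign.
W+ = 9 + 4 + 6 + 7.5 = 26.5
W- = 1 + 3 + 2 + 5 + 7.5 = 18.5
(Check: W+ + W- = 45 should equal n(n+1)/2 = 45.)
Step 4: Test statistic W = min(W+, W-) = 18.5.
Step 5: Ties in |d|, so use the tie-corrected normal approximation.
        E[W] = n(n+1)/4 = 9*10/4 = 22.5.
        Tie groups: |d|=7 (t=2); sum(t^3 - t) = 6.
        Var[W] = n(n+1)(2n+1)/24 - sum(t^3-t)/48 = 1710/24 - 6/48 = 71.125.
        z = (W - E[W]) / sqrt(Var[W]) = (18.5 - 22.5) / 8.4336 = -0.4743.
        Two-sided p = 2*Phi(z) = 0.635289.
Step 6: alpha = 0.1. fail to reject H0.

W+ = 26.5, W- = 18.5, W = min = 18.5, p = 0.635289, fail to reject H0.


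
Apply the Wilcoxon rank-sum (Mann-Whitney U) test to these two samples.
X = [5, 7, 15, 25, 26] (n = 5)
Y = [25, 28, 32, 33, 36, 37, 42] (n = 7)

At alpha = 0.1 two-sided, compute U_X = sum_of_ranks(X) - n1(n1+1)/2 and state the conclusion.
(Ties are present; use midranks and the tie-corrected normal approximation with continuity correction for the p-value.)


Step 1: Combine and sort all 12 observations; assign midranks.
sorted (value, group): (5,X), (7,X), (15,X), (25,X), (25,Y), (26,X), (28,Y), (32,Y), (33,Y), (36,Y), (37,Y), (42,Y)
ranks: 5->1, 7->2, 15->3, 25->4.5, 25->4.5, 26->6, 28->7, 32->8, 33->9, 36->10, 37->11, 42->12
Step 2: Rank sum for X: R1 = 1 + 2 + 3 + 4.5 + 6 = 16.5.
Step 3: U_X = R1 - n1(n1+1)/2 = 16.5 - 5*6/2 = 16.5 - 15 = 1.5.
       U_Y = n1*n2 - U_X = 35 - 1.5 = 33.5.
Step 4: Ties are present, so use the tie-corrected normal approximation (with continuity correction) for the p-value.
Step 5: p-value = 0.011682; compare to alpha = 0.1. reject H0.

U_X = 1.5, p = 0.011682, reject H0 at alpha = 0.1.


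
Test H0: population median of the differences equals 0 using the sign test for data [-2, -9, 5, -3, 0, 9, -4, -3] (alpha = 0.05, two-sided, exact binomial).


Step 1: Discard zero differences. Original n = 8; n_eff = number of nonzero differences = 7.
Nonzero differences (with sign): -2, -9, +5, -3, +9, -4, -3
Step 2: Count signs: positive = 2, negative = 5.
Step 3: Under H0: P(positive) = 0.5, so the number of positives S ~ Bin(7, 0.5).
Step 4: Two-sided exact p-value = sum of Bin(7,0.5) probabilities at or below the observed probability = 0.453125.
Step 5: alpha = 0.05. fail to reject H0.

n_eff = 7, pos = 2, neg = 5, p = 0.453125, fail to reject H0.


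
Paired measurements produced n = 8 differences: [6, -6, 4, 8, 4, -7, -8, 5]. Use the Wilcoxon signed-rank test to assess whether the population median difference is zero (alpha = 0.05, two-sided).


Step 1: Drop any zero differences (none here) and take |d_i|.
|d| = [6, 6, 4, 8, 4, 7, 8, 5]
Step 2: Midrank |d_i| (ties get averaged ranks).
ranks: |6|->4.5, |6|->4.5, |4|->1.5, |8|->7.5, |4|->1.5, |7|->6, |8|->7.5, |5|->3
Step 3: Attach original signs; sum ranks with positive sign and with negative sign.
W+ = 4.5 + 1.5 + 7.5 + 1.5 + 3 = 18
W- = 4.5 + 6 + 7.5 = 18
(Check: W+ + W- = 36 should equal n(n+1)/2 = 36.)
Step 4: Test statistic W = min(W+, W-) = 18.
Step 5: Ties in |d|, so use the tie-corrected normal approximation.
        E[W] = n(n+1)/4 = 8*9/4 = 18.
        Tie groups: |d|=4 (t=2), |d|=6 (t=2), |d|=8 (t=2); sum(t^3 - t) = 18.
        Var[W] = n(n+1)(2n+1)/24 - sum(t^3-t)/48 = 1224/24 - 18/48 = 50.625.
        z = (W - E[W]) / sqrt(Var[W]) = (18 - 18) / 7.1151 = 0.0000.
        Two-sided p = 2*Phi(z) = 1.000000.
Step 6: alpha = 0.05. fail to reject H0.

W+ = 18, W- = 18, W = min = 18, p = 1.000000, fail to reject H0.


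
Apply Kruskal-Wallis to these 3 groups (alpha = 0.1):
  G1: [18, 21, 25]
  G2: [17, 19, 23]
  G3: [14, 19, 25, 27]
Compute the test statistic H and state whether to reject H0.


Step 1: Combine all N = 10 observations and assign midranks.
sorted (value, group, rank): (14,G3,1), (17,G2,2), (18,G1,3), (19,G2,4.5), (19,G3,4.5), (21,G1,6), (23,G2,7), (25,G1,8.5), (25,G3,8.5), (27,G3,10)
Step 2: Sum ranks within each group.
R_1 = 17.5 (n_1 = 3)
R_2 = 13.5 (n_2 = 3)
R_3 = 24 (n_3 = 4)
Step 3: H = 12/(N(N+1)) * sum(R_i^2/n_i) - 3(N+1)
     = 12/(10*11) * (17.5^2/3 + 13.5^2/3 + 24^2/4) - 3*11
     = 0.109091 * 306.833 - 33
     = 0.472727.
Step 4: Ties present; correction factor C = 1 - 12/(10^3 - 10) = 0.987879. Corrected H = 0.472727 / 0.987879 = 0.478528.
Step 5: Under H0, H ~ chi^2(2); p-value = 0.787207.
Step 6: alpha = 0.1. fail to reject H0.

H = 0.4785, df = 2, p = 0.787207, fail to reject H0.


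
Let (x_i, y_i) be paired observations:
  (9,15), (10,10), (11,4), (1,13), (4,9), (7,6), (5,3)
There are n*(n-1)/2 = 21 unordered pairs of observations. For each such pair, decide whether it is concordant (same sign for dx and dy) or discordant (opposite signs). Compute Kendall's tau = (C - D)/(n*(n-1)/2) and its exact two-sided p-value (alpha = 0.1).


Step 1: Enumerate the 21 unordered pairs (i,j) with i<j and classify each by sign(x_j-x_i) * sign(y_j-y_i).
  (1,2):dx=+1,dy=-5->D; (1,3):dx=+2,dy=-11->D; (1,4):dx=-8,dy=-2->C; (1,5):dx=-5,dy=-6->C
  (1,6):dx=-2,dy=-9->C; (1,7):dx=-4,dy=-12->C; (2,3):dx=+1,dy=-6->D; (2,4):dx=-9,dy=+3->D
  (2,5):dx=-6,dy=-1->C; (2,6):dx=-3,dy=-4->C; (2,7):dx=-5,dy=-7->C; (3,4):dx=-10,dy=+9->D
  (3,5):dx=-7,dy=+5->D; (3,6):dx=-4,dy=+2->D; (3,7):dx=-6,dy=-1->C; (4,5):dx=+3,dy=-4->D
  (4,6):dx=+6,dy=-7->D; (4,7):dx=+4,dy=-10->D; (5,6):dx=+3,dy=-3->D; (5,7):dx=+1,dy=-6->D
  (6,7):dx=-2,dy=-3->C
Step 2: C = 9, D = 12, total pairs = 21.
Step 3: tau = (C - D)/(n(n-1)/2) = (9 - 12)/21 = -0.142857.
Step 4: Exact two-sided p-value (enumerate n! = 5040 permutations of y under H0): p = 0.772619.
Step 5: alpha = 0.1. fail to reject H0.

tau_b = -0.1429 (C=9, D=12), p = 0.772619, fail to reject H0.


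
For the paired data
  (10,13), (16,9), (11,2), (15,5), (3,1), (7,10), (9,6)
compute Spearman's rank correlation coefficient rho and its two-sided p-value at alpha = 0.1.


Step 1: Rank x and y separately (midranks; no ties here).
rank(x): 10->4, 16->7, 11->5, 15->6, 3->1, 7->2, 9->3
rank(y): 13->7, 9->5, 2->2, 5->3, 1->1, 10->6, 6->4
Step 2: d_i = R_x(i) - R_y(i); compute d_i^2.
  (4-7)^2=9, (7-5)^2=4, (5-2)^2=9, (6-3)^2=9, (1-1)^2=0, (2-6)^2=16, (3-4)^2=1
sum(d^2) = 48.
Step 3: rho = 1 - 6*48 / (7*(7^2 - 1)) = 1 - 288/336 = 0.142857.
Step 4: Under H0, t = rho * sqrt((n-2)/(1-rho^2)) = 0.3227 ~ t(5).
Step 5: Two-sided p-value from the t-distribution with 5 df = 0.759945.
Step 6: alpha = 0.1. fail to reject H0.

rho = 0.1429, p = 0.759945, fail to reject H0 at alpha = 0.1.


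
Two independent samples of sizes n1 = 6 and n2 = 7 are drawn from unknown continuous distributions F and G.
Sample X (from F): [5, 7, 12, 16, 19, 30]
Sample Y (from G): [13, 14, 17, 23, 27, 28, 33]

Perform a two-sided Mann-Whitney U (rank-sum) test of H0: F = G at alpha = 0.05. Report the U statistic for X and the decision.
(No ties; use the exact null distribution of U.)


Step 1: Combine and sort all 13 observations; assign midranks.
sorted (value, group): (5,X), (7,X), (12,X), (13,Y), (14,Y), (16,X), (17,Y), (19,X), (23,Y), (27,Y), (28,Y), (30,X), (33,Y)
ranks: 5->1, 7->2, 12->3, 13->4, 14->5, 16->6, 17->7, 19->8, 23->9, 27->10, 28->11, 30->12, 33->13
Step 2: Rank sum for X: R1 = 1 + 2 + 3 + 6 + 8 + 12 = 32.
Step 3: U_X = R1 - n1(n1+1)/2 = 32 - 6*7/2 = 32 - 21 = 11.
       U_Y = n1*n2 - U_X = 42 - 11 = 31.
Step 4: No ties, so the exact null distribution of U (based on enumerating the C(13,6) = 1716 equally likely rank assignments) gives the two-sided p-value.
Step 5: p-value = 0.180653; compare to alpha = 0.05. fail to reject H0.

U_X = 11, p = 0.180653, fail to reject H0 at alpha = 0.05.


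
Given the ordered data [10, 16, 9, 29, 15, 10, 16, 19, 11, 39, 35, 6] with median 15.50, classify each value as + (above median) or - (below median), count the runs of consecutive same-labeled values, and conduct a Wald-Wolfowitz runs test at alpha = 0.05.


Step 1: Compute median = 15.50; label A = above, B = below.
Labels in order: BABABBAABAAB  (n_A = 6, n_B = 6)
Step 2: Count runs R = 9.
Step 3: Under H0 (random ordering), E[R] = 2*n_A*n_B/(n_A+n_B) + 1 = 2*6*6/12 + 1 = 7.0000.
        Var[R] = 2*n_A*n_B*(2*n_A*n_B - n_A - n_B) / ((n_A+n_B)^2 * (n_A+n_B-1)) = 4320/1584 = 2.7273.
        SD[R] = 1.6514.
Step 4: Continuity-corrected z = (R - 0.5 - E[R]) / SD[R] = (9 - 0.5 - 7.0000) / 1.6514 = 0.9083.
Step 5: Two-sided p-value via normal approximation = 2*(1 - Phi(|z|)) = 0.363722.
Step 6: alpha = 0.05. fail to reject H0.

R = 9, z = 0.9083, p = 0.363722, fail to reject H0.


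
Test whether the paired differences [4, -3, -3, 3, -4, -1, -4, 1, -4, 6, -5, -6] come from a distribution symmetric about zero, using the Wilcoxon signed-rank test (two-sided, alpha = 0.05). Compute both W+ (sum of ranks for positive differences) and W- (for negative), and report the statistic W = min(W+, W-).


Step 1: Drop any zero differences (none here) and take |d_i|.
|d| = [4, 3, 3, 3, 4, 1, 4, 1, 4, 6, 5, 6]
Step 2: Midrank |d_i| (ties get averaged ranks).
ranks: |4|->7.5, |3|->4, |3|->4, |3|->4, |4|->7.5, |1|->1.5, |4|->7.5, |1|->1.5, |4|->7.5, |6|->11.5, |5|->10, |6|->11.5
Step 3: Attach original signs; sum ranks with positive sign and with negative sign.
W+ = 7.5 + 4 + 1.5 + 11.5 = 24.5
W- = 4 + 4 + 7.5 + 1.5 + 7.5 + 7.5 + 10 + 11.5 = 53.5
(Check: W+ + W- = 78 should equal n(n+1)/2 = 78.)
Step 4: Test statistic W = min(W+, W-) = 24.5.
Step 5: Ties in |d|, so use the tie-corrected normal approximation.
        E[W] = n(n+1)/4 = 12*13/4 = 39.
        Tie groups: |d|=1 (t=2), |d|=3 (t=3), |d|=4 (t=4), |d|=6 (t=2); sum(t^3 - t) = 96.
        Var[W] = n(n+1)(2n+1)/24 - sum(t^3-t)/48 = 3900/24 - 96/48 = 160.5.
        z = (W - E[W]) / sqrt(Var[W]) = (24.5 - 39) / 12.6689 = -1.1445.
        Two-sided p = 2*Phi(z) = 0.252400.
Step 6: alpha = 0.05. fail to reject H0.

W+ = 24.5, W- = 53.5, W = min = 24.5, p = 0.252400, fail to reject H0.


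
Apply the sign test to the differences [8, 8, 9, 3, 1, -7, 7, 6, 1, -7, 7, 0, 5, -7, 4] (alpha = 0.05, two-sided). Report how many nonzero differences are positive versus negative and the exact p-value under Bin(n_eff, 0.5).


Step 1: Discard zero differences. Original n = 15; n_eff = number of nonzero differences = 14.
Nonzero differences (with sign): +8, +8, +9, +3, +1, -7, +7, +6, +1, -7, +7, +5, -7, +4
Step 2: Count signs: positive = 11, negative = 3.
Step 3: Under H0: P(positive) = 0.5, so the number of positives S ~ Bin(14, 0.5).
Step 4: Two-sided exact p-value = sum of Bin(14,0.5) probabilities at or below the observed probability = 0.057373.
Step 5: alpha = 0.05. fail to reject H0.

n_eff = 14, pos = 11, neg = 3, p = 0.057373, fail to reject H0.


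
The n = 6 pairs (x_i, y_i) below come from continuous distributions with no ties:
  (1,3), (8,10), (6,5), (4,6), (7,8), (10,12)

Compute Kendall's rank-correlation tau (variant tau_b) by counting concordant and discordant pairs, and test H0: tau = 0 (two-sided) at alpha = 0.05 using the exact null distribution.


Step 1: Enumerate the 15 unordered pairs (i,j) with i<j and classify each by sign(x_j-x_i) * sign(y_j-y_i).
  (1,2):dx=+7,dy=+7->C; (1,3):dx=+5,dy=+2->C; (1,4):dx=+3,dy=+3->C; (1,5):dx=+6,dy=+5->C
  (1,6):dx=+9,dy=+9->C; (2,3):dx=-2,dy=-5->C; (2,4):dx=-4,dy=-4->C; (2,5):dx=-1,dy=-2->C
  (2,6):dx=+2,dy=+2->C; (3,4):dx=-2,dy=+1->D; (3,5):dx=+1,dy=+3->C; (3,6):dx=+4,dy=+7->C
  (4,5):dx=+3,dy=+2->C; (4,6):dx=+6,dy=+6->C; (5,6):dx=+3,dy=+4->C
Step 2: C = 14, D = 1, total pairs = 15.
Step 3: tau = (C - D)/(n(n-1)/2) = (14 - 1)/15 = 0.866667.
Step 4: Exact two-sided p-value (enumerate n! = 720 permutations of y under H0): p = 0.016667.
Step 5: alpha = 0.05. reject H0.

tau_b = 0.8667 (C=14, D=1), p = 0.016667, reject H0.


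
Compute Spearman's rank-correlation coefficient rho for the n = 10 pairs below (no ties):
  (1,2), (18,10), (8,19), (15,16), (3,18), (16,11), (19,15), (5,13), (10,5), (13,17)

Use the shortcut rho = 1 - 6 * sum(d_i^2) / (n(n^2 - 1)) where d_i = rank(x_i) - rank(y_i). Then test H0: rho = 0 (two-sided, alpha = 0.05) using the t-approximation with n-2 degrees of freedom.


Step 1: Rank x and y separately (midranks; no ties here).
rank(x): 1->1, 18->9, 8->4, 15->7, 3->2, 16->8, 19->10, 5->3, 10->5, 13->6
rank(y): 2->1, 10->3, 19->10, 16->7, 18->9, 11->4, 15->6, 13->5, 5->2, 17->8
Step 2: d_i = R_x(i) - R_y(i); compute d_i^2.
  (1-1)^2=0, (9-3)^2=36, (4-10)^2=36, (7-7)^2=0, (2-9)^2=49, (8-4)^2=16, (10-6)^2=16, (3-5)^2=4, (5-2)^2=9, (6-8)^2=4
sum(d^2) = 170.
Step 3: rho = 1 - 6*170 / (10*(10^2 - 1)) = 1 - 1020/990 = -0.030303.
Step 4: Under H0, t = rho * sqrt((n-2)/(1-rho^2)) = -0.0857 ~ t(8).
Step 5: Two-sided p-value from the t-distribution with 8 df = 0.933773.
Step 6: alpha = 0.05. fail to reject H0.

rho = -0.0303, p = 0.933773, fail to reject H0 at alpha = 0.05.


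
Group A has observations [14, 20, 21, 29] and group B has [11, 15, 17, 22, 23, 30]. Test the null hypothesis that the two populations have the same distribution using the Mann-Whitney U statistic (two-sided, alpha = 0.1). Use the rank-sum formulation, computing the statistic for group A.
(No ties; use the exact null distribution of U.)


Step 1: Combine and sort all 10 observations; assign midranks.
sorted (value, group): (11,Y), (14,X), (15,Y), (17,Y), (20,X), (21,X), (22,Y), (23,Y), (29,X), (30,Y)
ranks: 11->1, 14->2, 15->3, 17->4, 20->5, 21->6, 22->7, 23->8, 29->9, 30->10
Step 2: Rank sum for X: R1 = 2 + 5 + 6 + 9 = 22.
Step 3: U_X = R1 - n1(n1+1)/2 = 22 - 4*5/2 = 22 - 10 = 12.
       U_Y = n1*n2 - U_X = 24 - 12 = 12.
Step 4: No ties, so the exact null distribution of U (based on enumerating the C(10,4) = 210 equally likely rank assignments) gives the two-sided p-value.
Step 5: p-value = 1.000000; compare to alpha = 0.1. fail to reject H0.

U_X = 12, p = 1.000000, fail to reject H0 at alpha = 0.1.


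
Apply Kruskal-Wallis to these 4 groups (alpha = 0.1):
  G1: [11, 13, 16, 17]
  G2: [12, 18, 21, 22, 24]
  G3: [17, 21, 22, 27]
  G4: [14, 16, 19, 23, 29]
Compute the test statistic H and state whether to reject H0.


Step 1: Combine all N = 18 observations and assign midranks.
sorted (value, group, rank): (11,G1,1), (12,G2,2), (13,G1,3), (14,G4,4), (16,G1,5.5), (16,G4,5.5), (17,G1,7.5), (17,G3,7.5), (18,G2,9), (19,G4,10), (21,G2,11.5), (21,G3,11.5), (22,G2,13.5), (22,G3,13.5), (23,G4,15), (24,G2,16), (27,G3,17), (29,G4,18)
Step 2: Sum ranks within each group.
R_1 = 17 (n_1 = 4)
R_2 = 52 (n_2 = 5)
R_3 = 49.5 (n_3 = 4)
R_4 = 52.5 (n_4 = 5)
Step 3: H = 12/(N(N+1)) * sum(R_i^2/n_i) - 3(N+1)
     = 12/(18*19) * (17^2/4 + 52^2/5 + 49.5^2/4 + 52.5^2/5) - 3*19
     = 0.035088 * 1776.86 - 57
     = 5.346053.
Step 4: Ties present; correction factor C = 1 - 24/(18^3 - 18) = 0.995872. Corrected H = 5.346053 / 0.995872 = 5.368212.
Step 5: Under H0, H ~ chi^2(3); p-value = 0.146737.
Step 6: alpha = 0.1. fail to reject H0.

H = 5.3682, df = 3, p = 0.146737, fail to reject H0.


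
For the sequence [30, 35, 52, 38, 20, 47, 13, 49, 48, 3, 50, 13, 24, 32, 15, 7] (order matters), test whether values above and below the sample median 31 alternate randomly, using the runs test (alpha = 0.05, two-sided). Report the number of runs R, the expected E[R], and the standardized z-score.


Step 1: Compute median = 31; label A = above, B = below.
Labels in order: BAAABABAABABBABB  (n_A = 8, n_B = 8)
Step 2: Count runs R = 11.
Step 3: Under H0 (random ordering), E[R] = 2*n_A*n_B/(n_A+n_B) + 1 = 2*8*8/16 + 1 = 9.0000.
        Var[R] = 2*n_A*n_B*(2*n_A*n_B - n_A - n_B) / ((n_A+n_B)^2 * (n_A+n_B-1)) = 14336/3840 = 3.7333.
        SD[R] = 1.9322.
Step 4: Continuity-corrected z = (R - 0.5 - E[R]) / SD[R] = (11 - 0.5 - 9.0000) / 1.9322 = 0.7763.
Step 5: Two-sided p-value via normal approximation = 2*(1 - Phi(|z|)) = 0.437558.
Step 6: alpha = 0.05. fail to reject H0.

R = 11, z = 0.7763, p = 0.437558, fail to reject H0.
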